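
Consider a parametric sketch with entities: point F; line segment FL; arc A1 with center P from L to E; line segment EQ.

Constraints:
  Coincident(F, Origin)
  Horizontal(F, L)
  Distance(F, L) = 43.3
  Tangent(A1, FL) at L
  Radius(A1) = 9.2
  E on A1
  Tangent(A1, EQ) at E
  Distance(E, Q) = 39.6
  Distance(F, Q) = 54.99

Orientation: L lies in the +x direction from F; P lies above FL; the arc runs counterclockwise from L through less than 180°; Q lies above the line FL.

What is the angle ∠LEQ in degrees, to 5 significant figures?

117.76°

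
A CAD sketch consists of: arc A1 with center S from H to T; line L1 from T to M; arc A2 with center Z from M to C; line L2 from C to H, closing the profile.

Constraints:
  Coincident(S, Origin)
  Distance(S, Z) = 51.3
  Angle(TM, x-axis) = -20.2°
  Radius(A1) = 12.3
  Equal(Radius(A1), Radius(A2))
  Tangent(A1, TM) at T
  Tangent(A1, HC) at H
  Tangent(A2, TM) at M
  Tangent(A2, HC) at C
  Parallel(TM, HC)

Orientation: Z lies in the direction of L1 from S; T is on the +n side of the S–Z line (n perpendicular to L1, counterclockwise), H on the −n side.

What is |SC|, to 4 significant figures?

52.75

The slot axis is L1's direction at -20.2°, so u = (cos -20.2°, sin -20.2°) = (0.9385, -0.3453) and n = (−sin -20.2°, cos -20.2°) = (0.3453, 0.9385). S is at the origin and Z lies 51.3 along u from S, so Z = 51.3·u = (48.14, -17.71). Tangency of A1 to both parallel lines with radius 12.3 puts T and H at S ± 12.3·n: T = (4.247, 11.54), H = (-4.247, -11.54). Equal radii place M and C the same way about Z: M = Z + 12.3·n = (52.39, -6.170), C = Z − 12.3·n = (43.90, -29.26). Then |SC| = |C − S| = 52.75.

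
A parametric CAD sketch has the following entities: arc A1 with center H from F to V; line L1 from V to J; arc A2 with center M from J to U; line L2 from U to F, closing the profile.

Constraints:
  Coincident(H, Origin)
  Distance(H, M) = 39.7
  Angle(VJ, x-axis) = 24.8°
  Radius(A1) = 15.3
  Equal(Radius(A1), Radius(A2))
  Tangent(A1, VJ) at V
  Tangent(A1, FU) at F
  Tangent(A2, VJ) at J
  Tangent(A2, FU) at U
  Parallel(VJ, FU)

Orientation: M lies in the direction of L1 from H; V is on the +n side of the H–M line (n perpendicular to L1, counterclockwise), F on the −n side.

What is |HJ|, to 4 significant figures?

42.55

Tangency of A1 to both parallel lines with radius 15.3 puts V and F at H ± 15.3·n: V = (-6.418, 13.89), F = (6.418, -13.89). Equal radii place J and U the same way about M: J = M + 15.3·n = (29.62, 30.54), U = M − 15.3·n = (42.46, 2.763). Then |HJ| = |J − H| = 42.55.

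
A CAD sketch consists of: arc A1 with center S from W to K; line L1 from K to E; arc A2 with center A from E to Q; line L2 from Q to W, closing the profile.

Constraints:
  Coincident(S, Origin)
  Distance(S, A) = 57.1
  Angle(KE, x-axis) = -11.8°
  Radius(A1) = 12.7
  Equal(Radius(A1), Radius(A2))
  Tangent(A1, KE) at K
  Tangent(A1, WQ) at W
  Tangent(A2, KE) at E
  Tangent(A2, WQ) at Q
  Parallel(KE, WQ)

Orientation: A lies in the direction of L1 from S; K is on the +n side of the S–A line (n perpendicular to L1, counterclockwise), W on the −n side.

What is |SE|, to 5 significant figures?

58.495

The slot axis is L1's direction at -11.8°, so u = (cos -11.8°, sin -11.8°) = (0.97887, -0.20450) and n = (−sin -11.8°, cos -11.8°) = (0.20450, 0.97887). S is at the origin and A lies 57.1 along u from S, so A = 57.1·u = (55.893, -11.677). Tangency of A1 to both parallel lines with radius 12.7 puts K and W at S ± 12.7·n: K = (2.5971, 12.432), W = (-2.5971, -12.432). Equal radii place E and Q the same way about A: E = A + 12.7·n = (58.490, 0.75489), Q = A − 12.7·n = (53.296, -24.108). Then |SE| = |E − S| = 58.495.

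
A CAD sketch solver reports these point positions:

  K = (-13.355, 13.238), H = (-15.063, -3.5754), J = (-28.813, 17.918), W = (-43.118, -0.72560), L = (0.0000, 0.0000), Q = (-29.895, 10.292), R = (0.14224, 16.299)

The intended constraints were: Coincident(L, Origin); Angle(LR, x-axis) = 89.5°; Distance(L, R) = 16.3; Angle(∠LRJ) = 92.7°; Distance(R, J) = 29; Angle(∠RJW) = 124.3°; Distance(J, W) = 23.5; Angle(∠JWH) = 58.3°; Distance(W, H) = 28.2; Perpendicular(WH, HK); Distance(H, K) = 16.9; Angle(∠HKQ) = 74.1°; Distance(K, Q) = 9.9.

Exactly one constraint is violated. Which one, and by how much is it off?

Distance(K, Q) = 9.9 — off by 6.90.

L = (0.00, 0.00) ✓; LR at 89.50° ✓; |LR| = 16.30 ✓; ∠LRJ = 92.70° ✓; |RJ| = 29.00 ✓; ∠RJW = 124.3° ✓; |JW| = 23.50 ✓; ∠JWH = 58.30° ✓; |WH| = 28.20 ✓; ∠(WH, HK) = 90.00° ✓; |HK| = 16.90 ✓; ∠HKQ = 74.10° ✓; |KQ| = 16.80 ✗.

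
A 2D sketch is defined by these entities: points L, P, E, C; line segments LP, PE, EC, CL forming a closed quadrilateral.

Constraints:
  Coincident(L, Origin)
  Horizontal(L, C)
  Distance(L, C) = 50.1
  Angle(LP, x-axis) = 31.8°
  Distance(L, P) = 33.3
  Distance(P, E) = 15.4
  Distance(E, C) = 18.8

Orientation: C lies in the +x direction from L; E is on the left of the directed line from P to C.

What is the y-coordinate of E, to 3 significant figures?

17.7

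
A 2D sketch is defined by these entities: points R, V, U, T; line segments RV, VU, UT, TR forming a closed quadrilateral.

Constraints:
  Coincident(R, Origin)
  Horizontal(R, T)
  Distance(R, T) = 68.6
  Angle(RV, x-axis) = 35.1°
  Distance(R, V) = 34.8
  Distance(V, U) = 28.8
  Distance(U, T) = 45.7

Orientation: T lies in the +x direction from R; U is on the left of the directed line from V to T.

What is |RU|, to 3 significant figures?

63.3

R is at the origin; R and T share the same y with |RT| = 68.6 and T in +x, so T = (68.6, 0). RV runs at 35.1° with |RV| = 34.8, so V = (28.5, 20.0). U is determined by |VU| = 28.8 and |UT| = 45.7 together: it lies at the intersection of circle(V, 28.8) and circle(T, 45.7). With |VT| = 44.8, the foot of the radical line on VT is 8.38 from V and the perpendicular offset is √(28.8² − 8.38²) = 27.6. Taking the left-of-VT solution: U = (48.3, 40.9).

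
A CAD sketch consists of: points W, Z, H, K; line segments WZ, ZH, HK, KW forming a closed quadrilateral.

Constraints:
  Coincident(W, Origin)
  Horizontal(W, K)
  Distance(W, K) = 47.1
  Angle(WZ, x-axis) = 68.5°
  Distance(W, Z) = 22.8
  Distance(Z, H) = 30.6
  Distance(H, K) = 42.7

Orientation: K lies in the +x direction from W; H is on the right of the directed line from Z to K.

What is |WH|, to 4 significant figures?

10.71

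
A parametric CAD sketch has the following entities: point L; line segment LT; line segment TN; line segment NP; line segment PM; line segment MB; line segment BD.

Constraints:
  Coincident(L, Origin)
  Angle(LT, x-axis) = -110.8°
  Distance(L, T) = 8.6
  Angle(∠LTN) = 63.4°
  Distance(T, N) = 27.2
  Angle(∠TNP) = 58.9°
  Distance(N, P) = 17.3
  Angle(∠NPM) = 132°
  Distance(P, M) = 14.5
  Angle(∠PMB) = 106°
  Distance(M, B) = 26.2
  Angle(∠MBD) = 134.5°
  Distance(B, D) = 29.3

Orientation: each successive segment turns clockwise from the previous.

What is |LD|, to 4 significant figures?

41.34

L is at the origin; LT runs at -110.8° with length 8.6, so T = (-3.054, -8.040). ∠LTN = 63.4° gives TN at 132.6° from the x-axis; with |TN| = 27.2, N = (-21.46, 11.98). ∠TNP = 58.9° gives NP at 11.50° from the x-axis; with |NP| = 17.3, P = (-4.512, 15.43). ∠NPM = 132.0° gives PM at -36.50° from the x-axis; with |PM| = 14.5, M = (7.144, 6.806). ∠PMB = 106.0° gives MB at -110.5° from the x-axis; with |MB| = 26.2, B = (-2.032, -17.73). ∠MBD = 134.5° gives BD at -156.0° from the x-axis; with |BD| = 29.3, D = (-28.80, -29.65). Then |LD| = |D − L| = 41.34.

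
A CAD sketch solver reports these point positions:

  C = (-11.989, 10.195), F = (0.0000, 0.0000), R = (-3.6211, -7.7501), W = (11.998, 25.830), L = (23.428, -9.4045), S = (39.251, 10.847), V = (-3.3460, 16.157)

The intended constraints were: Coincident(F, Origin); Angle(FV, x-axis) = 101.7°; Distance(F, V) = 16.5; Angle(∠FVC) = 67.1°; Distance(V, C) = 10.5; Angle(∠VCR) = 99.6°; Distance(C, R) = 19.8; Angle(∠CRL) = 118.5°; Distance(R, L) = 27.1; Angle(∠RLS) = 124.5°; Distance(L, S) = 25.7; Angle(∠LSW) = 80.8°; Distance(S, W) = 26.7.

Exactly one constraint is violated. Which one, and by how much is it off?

Distance(S, W) = 26.7 — off by 4.40.

F = (0.00, 0.00) ✓; FV at 101.7° ✓; |FV| = 16.50 ✓; ∠FVC = 67.10° ✓; |VC| = 10.50 ✓; ∠VCR = 99.60° ✓; |CR| = 19.80 ✓; ∠CRL = 118.5° ✓; |RL| = 27.10 ✓; ∠RLS = 124.5° ✓; |LS| = 25.70 ✓; ∠LSW = 80.80° ✓; |SW| = 31.10 ✗.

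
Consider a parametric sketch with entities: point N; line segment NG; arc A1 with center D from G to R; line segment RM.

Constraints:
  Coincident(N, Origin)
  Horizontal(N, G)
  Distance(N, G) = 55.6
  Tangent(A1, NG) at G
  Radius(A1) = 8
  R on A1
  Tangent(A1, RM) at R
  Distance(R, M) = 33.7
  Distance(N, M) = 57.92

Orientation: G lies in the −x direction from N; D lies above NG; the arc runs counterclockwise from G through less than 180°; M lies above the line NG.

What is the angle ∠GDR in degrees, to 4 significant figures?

80.27°

Checks: |DG| = 8.000 ✓; |DR| = 8.000 ✓; ∠(DR, RM) = 90.00° ✓; |RM| = 33.70 ✓; |NM| = 57.92 ✓.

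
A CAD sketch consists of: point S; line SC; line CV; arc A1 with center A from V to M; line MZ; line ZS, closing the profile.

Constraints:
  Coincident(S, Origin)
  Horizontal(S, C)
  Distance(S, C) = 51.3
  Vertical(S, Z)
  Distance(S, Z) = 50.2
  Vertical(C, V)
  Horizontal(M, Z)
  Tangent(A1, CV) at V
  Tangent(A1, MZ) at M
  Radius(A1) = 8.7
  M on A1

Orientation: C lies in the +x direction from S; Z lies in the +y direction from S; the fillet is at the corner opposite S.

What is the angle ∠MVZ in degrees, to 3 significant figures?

35.4°

S is at the origin; SC is horizontal with |SC| = 51.3 and C on the +x side, so C = (51.3, 0.00). S and Z share the same x with |SZ| = 50.2 and Z on the +y side, so Z = (0.00, 50.2). The virtual corner opposite S is at (51.3, 50.2). A1 meets CV tangentially, so AV is at right angles to CV and since A1 is tangent to MZ there, AM ⟂ MZ, with radius 8.7, so the center A sits 8.7 in from both sides at A = (42.6, 41.5). That places the tangent points at V = (51.3, 41.5) on CV and M = (42.6, 50.2) on MZ. Then cos ∠MVZ = VM·VZ / (|VM||VZ|), giving 35.4°.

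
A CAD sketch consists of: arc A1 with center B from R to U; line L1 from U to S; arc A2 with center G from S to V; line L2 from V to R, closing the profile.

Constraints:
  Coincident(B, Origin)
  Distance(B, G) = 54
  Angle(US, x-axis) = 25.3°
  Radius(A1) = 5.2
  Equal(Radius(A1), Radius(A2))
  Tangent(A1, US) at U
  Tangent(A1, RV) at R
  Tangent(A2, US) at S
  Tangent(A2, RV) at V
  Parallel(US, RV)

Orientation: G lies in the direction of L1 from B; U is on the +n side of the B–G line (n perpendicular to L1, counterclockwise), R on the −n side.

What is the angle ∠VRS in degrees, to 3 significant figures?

10.9°

The slot axis is L1's direction at 25.3°, so u = (cos 25.3°, sin 25.3°) = (0.904, 0.427) and n = (−sin 25.3°, cos 25.3°) = (-0.427, 0.904). B is at the origin and G lies 54.0 along u from B, so G = 54.0·u = (48.8, 23.1). Tangency of A1 to both parallel lines with radius 5.2 puts U and R at B ± 5.2·n: U = (-2.22, 4.70), R = (2.22, -4.70). Equal radii place S and V the same way about G: S = G + 5.2·n = (46.6, 27.8), V = G − 5.2·n = (51.0, 18.4). Then cos ∠VRS = RV·RS / (|RV||RS|), giving 10.9°.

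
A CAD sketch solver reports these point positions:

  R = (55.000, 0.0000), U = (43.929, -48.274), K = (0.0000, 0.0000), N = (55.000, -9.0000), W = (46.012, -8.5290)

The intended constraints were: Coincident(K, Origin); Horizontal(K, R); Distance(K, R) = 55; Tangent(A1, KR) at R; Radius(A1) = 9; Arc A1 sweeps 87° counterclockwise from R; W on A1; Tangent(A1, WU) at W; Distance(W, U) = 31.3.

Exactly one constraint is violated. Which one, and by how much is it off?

Distance(W, U) = 31.3 — off by 8.50.

K = (0.00, 0.00) ✓; K.y = 0.00, R.y = 0.00 ✓; |KR| = 55.00 ✓; ∠(NR, RK) = 90.00° ✓; |NR| = 9.000 ✓; bearing(N→W) − bearing(N→R) = 87.00° ✓; |NW| = 9.000 ✓; ∠(NW, WU) = 90.00° ✓; |WU| = 39.80 ✗.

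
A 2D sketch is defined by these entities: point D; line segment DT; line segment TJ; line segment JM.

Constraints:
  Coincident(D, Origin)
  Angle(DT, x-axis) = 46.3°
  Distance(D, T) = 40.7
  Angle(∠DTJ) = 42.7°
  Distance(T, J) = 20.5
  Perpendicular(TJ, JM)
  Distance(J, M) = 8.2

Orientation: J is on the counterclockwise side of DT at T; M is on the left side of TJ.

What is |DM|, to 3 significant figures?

21.6

D is at the origin; DT runs at 46.3° with length 40.7, so T = 40.7·(cos 46.3°, sin 46.3°) = (28.1, 29.4). ∠DTJ = 42.7°, so TJ runs at 46.3° + (180° − 42.7°) = 184° from the x-axis; with |TJ| = 20.5, J = T + 20.5·(cos 184°, sin 184°) = (7.66, 28.1). TJ ⟂ JM; with |JM| = 8.2 on the left of TJ, M = J + 8.2·(0.0628, -0.998) = (8.17, 20.0). Then |DM| = |M − D| = 21.6.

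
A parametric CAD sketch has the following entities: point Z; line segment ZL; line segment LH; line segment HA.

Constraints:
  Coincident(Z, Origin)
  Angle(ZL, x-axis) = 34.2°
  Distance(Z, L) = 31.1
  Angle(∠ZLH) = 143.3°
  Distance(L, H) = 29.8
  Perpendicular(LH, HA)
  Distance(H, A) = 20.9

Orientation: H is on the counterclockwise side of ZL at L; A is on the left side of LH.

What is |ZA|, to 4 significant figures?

54.78

Z is at the origin; ZL runs at 34.2° with length 31.1, so L = 31.1·(cos 34.2°, sin 34.2°) = (25.72, 17.48). ∠ZLH = 143.3°, so LH runs at 34.2° + (180° − 143.3°) = 70.90° from the x-axis; with |LH| = 29.8, H = L + 29.8·(cos 70.90°, sin 70.90°) = (35.47, 45.64). The perpendicularity gives HA at right angles to LH; with |HA| = 20.9 on the left of LH, A = H + 20.9·(-0.9449, 0.3272) = (15.72, 52.48). Then |ZA| = |A − Z| = 54.78.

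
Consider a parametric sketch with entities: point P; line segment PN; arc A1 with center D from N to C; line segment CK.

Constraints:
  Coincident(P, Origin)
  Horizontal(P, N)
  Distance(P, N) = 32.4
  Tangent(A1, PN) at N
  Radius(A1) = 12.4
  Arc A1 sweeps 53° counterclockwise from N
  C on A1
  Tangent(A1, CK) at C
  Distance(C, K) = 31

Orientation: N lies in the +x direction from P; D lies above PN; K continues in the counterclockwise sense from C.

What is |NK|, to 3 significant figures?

41.2

On A1, N sits at bearing -90° from D; a 53° counterclockwise sweep puts C at bearing -37°, so C = D + 12.4·(cos -37°, sin -37°) = (42.3, 4.94). Since A1 is tangent to CK there, DC ⟂ CK, so CK runs along (−sin -37°, cos -37°); with |CK| = 31.0, K = (61.0, 29.7). Then |NK| = |K − N| = 41.2.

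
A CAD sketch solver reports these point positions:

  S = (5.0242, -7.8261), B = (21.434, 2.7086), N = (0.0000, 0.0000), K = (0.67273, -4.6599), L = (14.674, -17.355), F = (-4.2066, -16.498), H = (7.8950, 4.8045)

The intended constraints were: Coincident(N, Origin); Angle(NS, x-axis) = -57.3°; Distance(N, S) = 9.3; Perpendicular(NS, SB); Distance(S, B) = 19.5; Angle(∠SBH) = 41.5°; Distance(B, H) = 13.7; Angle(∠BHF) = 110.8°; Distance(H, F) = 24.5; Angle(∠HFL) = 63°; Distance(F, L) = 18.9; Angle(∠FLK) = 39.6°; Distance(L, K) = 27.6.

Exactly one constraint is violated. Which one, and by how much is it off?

Distance(L, K) = 27.6 — off by 8.70.

N = (0.00, 0.00) ✓; NS at -57.30° ✓; |NS| = 9.300 ✓; ∠(NS, SB) = 90.00° ✓; |SB| = 19.50 ✓; ∠SBH = 41.50° ✓; |BH| = 13.70 ✓; ∠BHF = 110.8° ✓; |HF| = 24.50 ✓; ∠HFL = 63.00° ✓; |FL| = 18.90 ✓; ∠FLK = 39.60° ✓; |LK| = 18.90 ✗.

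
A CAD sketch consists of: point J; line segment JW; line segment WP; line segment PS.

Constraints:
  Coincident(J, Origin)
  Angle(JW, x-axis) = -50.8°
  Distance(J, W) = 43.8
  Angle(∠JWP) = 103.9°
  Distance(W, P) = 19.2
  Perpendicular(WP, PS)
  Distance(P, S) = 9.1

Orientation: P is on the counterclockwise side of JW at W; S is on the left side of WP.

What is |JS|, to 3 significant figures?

44.7

J is at the origin; JW runs at -50.8° with length 43.8, so W = 43.8·(cos -50.8°, sin -50.8°) = (27.7, -33.9). ∠JWP = 103.9°, so WP runs at -50.8° + (180° − 103.9°) = 25.3° from the x-axis; with |WP| = 19.2, P = W + 19.2·(cos 25.3°, sin 25.3°) = (45.0, -25.7). The perpendicularity gives PS at right angles to WP; with |PS| = 9.1 on the left of WP, S = P + 9.1·(-0.427, 0.904) = (41.2, -17.5). Then |JS| = |S − J| = 44.7.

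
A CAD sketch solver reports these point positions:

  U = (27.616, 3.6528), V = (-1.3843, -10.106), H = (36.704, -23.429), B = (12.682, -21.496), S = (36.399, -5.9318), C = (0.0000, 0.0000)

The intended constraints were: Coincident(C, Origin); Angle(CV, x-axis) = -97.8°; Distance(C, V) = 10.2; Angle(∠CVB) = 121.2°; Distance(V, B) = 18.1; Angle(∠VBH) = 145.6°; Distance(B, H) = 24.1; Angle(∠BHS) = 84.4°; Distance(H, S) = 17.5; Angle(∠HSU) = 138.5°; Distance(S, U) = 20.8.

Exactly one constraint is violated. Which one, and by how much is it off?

Distance(S, U) = 20.8 — off by 7.80.

C = (0.00, 0.00) ✓; CV at -97.80° ✓; |CV| = 10.20 ✓; ∠CVB = 121.2° ✓; |VB| = 18.10 ✓; ∠VBH = 145.6° ✓; |BH| = 24.10 ✓; ∠BHS = 84.40° ✓; |HS| = 17.50 ✓; ∠HSU = 138.5° ✓; |SU| = 13.00 ✗.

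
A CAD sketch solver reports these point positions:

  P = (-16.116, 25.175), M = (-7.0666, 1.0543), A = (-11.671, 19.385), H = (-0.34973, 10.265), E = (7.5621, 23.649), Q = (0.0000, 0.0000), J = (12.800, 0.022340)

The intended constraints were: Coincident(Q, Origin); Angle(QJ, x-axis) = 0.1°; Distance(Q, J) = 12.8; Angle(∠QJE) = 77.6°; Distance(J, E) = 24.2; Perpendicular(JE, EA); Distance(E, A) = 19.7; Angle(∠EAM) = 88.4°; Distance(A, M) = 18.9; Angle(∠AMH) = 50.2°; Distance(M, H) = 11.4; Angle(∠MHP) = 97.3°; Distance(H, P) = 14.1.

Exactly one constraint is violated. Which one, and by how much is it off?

Distance(H, P) = 14.1 — off by 7.60.

Q = (0.00, 0.00) ✓; QJ at 0.1000° ✓; |QJ| = 12.80 ✓; ∠QJE = 77.60° ✓; |JE| = 24.20 ✓; ∠(JE, EA) = 90.00° ✓; |EA| = 19.70 ✓; ∠EAM = 88.40° ✓; |AM| = 18.90 ✓; ∠AMH = 50.20° ✓; |MH| = 11.40 ✓; ∠MHP = 97.30° ✓; |HP| = 21.70 ✗.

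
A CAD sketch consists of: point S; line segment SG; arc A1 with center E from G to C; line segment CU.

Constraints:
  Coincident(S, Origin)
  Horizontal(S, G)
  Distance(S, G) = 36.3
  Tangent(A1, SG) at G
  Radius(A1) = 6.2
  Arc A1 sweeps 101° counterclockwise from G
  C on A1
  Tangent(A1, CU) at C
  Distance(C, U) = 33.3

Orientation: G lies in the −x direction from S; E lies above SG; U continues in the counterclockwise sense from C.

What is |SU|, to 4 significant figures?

54.25

On A1, G sits at bearing -90° from E; a 101° counterclockwise sweep puts C at bearing 11°, so C = E + 6.2·(cos 11°, sin 11°) = (-30.21, 7.383). A1 meets CU tangentially, so EC is at right angles to CU, so CU runs along (−sin 11°, cos 11°); with |CU| = 33.3, U = (-36.57, 40.07). Then |SU| = |U − S| = 54.25.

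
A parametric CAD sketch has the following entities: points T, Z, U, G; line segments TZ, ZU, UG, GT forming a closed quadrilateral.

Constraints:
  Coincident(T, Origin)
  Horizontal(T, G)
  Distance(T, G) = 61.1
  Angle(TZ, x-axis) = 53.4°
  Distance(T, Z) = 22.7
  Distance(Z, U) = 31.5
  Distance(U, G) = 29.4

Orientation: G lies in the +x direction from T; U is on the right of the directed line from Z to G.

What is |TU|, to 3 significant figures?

33.2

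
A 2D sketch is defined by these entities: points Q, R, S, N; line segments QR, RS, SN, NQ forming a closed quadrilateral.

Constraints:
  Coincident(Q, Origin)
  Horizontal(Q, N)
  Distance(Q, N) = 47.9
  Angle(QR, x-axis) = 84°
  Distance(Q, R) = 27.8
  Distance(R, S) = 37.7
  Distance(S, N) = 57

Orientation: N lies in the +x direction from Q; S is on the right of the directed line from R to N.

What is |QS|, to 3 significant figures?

11.9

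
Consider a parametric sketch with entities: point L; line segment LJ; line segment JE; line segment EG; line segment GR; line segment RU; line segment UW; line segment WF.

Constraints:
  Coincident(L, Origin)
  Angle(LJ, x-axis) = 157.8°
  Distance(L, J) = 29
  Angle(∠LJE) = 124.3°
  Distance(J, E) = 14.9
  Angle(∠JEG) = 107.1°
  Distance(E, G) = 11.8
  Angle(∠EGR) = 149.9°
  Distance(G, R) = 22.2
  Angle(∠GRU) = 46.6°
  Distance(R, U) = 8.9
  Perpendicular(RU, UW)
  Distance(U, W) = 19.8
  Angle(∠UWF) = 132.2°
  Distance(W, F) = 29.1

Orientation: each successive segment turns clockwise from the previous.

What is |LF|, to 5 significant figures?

69.533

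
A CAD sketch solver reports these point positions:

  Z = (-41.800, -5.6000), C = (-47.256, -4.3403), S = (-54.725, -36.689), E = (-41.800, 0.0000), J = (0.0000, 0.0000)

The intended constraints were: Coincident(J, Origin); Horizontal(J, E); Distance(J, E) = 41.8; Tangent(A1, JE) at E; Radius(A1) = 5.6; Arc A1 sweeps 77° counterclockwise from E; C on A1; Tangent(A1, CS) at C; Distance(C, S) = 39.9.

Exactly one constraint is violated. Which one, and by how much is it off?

Distance(C, S) = 39.9 — off by 6.70.

J = (0.00, 0.00) ✓; J.y = 0.00, E.y = 0.00 ✓; |JE| = 41.80 ✓; ∠(ZE, EJ) = 90.00° ✓; |ZE| = 5.600 ✓; bearing(Z→C) − bearing(Z→E) = 77.00° ✓; |ZC| = 5.600 ✓; ∠(ZC, CS) = 90.00° ✓; |CS| = 33.20 ✗.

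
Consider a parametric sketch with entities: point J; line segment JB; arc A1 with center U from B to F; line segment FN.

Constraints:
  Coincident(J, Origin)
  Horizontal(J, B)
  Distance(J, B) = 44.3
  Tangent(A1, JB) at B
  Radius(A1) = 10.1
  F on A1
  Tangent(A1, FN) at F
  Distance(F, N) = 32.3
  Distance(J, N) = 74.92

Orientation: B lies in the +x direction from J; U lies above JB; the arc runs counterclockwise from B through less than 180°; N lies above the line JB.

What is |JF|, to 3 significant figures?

54.1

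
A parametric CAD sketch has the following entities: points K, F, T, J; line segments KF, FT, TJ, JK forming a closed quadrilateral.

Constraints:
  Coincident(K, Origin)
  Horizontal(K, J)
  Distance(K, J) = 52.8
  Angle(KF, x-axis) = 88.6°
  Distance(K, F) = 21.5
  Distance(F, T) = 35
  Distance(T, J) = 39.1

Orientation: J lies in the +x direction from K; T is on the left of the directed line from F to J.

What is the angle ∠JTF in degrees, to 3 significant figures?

99.3°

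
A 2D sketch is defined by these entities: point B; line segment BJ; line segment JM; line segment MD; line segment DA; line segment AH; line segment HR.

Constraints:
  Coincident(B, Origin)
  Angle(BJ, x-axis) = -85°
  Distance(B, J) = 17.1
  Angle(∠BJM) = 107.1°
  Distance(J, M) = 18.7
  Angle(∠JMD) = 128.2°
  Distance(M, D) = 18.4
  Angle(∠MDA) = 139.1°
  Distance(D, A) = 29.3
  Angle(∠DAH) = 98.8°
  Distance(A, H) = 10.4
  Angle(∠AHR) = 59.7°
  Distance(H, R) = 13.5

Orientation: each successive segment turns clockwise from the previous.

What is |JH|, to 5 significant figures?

48.445

B is at the origin; BJ runs at -85.0° with length 17.1, so J = (1.4904, -17.035). ∠BJM = 107.1° gives JM at -157.90° from the x-axis; with |JM| = 18.7, M = (-15.836, -24.070). ∠JMD = 128.2° gives MD at 150.30° from the x-axis; with |MD| = 18.4, D = (-31.819, -14.954). ∠MDA = 139.1° gives DA at 109.40° from the x-axis; with |DA| = 29.3, A = (-41.551, 12.683). ∠DAH = 98.8° gives AH at 28.200° from the x-axis; with |AH| = 10.4, H = (-32.385, 17.597). Then |JH| = |H − J| = 48.445.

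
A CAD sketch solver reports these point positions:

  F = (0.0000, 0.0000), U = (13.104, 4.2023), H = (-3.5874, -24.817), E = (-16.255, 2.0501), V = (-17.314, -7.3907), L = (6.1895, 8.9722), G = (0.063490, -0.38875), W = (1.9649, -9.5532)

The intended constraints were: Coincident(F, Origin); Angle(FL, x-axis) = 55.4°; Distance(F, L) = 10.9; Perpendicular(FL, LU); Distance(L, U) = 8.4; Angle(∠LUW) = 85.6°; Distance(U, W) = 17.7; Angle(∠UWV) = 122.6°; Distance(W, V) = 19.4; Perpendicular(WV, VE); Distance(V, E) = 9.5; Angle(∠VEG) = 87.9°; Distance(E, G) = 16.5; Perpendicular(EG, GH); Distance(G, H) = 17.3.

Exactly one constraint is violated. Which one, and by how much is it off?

Distance(G, H) = 17.3 — off by 7.40.

F = (0.00, 0.00) ✓; FL at 55.40° ✓; |FL| = 10.90 ✓; ∠(FL, LU) = 90.00° ✓; |LU| = 8.400 ✓; ∠LUW = 85.60° ✓; |UW| = 17.70 ✓; ∠UWV = 122.6° ✓; |WV| = 19.40 ✓; ∠(WV, VE) = 90.00° ✓; |VE| = 9.500 ✓; ∠VEG = 87.90° ✓; |EG| = 16.50 ✓; ∠(EG, GH) = 90.00° ✓; |GH| = 24.70 ✗.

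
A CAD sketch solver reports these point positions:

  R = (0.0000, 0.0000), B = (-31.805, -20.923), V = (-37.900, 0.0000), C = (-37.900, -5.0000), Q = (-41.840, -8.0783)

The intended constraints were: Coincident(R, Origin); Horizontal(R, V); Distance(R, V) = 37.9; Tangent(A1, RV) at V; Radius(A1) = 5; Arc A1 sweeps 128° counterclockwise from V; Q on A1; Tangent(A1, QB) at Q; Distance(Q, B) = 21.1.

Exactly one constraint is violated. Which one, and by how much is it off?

Distance(Q, B) = 21.1 — off by 4.80.

R = (0.00, 0.00) ✓; R.y = 0.00, V.y = 0.00 ✓; |RV| = 37.90 ✓; ∠(CV, VR) = 90.00° ✓; |CV| = 5.000 ✓; bearing(C→Q) − bearing(C→V) = 128.0° ✓; |CQ| = 5.000 ✓; ∠(CQ, QB) = 90.00° ✓; |QB| = 16.30 ✗.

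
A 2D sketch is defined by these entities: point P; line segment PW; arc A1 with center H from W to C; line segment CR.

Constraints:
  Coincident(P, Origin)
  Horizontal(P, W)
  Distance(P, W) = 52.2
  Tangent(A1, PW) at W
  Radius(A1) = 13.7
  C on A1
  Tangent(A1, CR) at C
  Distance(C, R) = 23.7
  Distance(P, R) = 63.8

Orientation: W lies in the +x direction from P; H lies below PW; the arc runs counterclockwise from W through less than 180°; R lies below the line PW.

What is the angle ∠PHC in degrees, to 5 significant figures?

37.978°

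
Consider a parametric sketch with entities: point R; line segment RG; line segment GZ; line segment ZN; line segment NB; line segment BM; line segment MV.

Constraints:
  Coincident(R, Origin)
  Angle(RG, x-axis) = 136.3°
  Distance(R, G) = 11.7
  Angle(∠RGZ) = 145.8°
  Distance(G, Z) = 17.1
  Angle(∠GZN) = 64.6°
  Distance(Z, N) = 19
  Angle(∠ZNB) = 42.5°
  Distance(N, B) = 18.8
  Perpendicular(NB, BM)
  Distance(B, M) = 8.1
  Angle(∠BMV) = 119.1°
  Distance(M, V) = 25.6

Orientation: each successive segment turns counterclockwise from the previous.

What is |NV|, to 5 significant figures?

20.858

NB is perpendicular to BM, so BM runs at 153.40°; with |BM| = 8.1, M = (-18.944, 13.070). ∠BMV = 119.1° gives MV at -145.70° from the x-axis; with |MV| = 25.6, V = (-40.092, -1.3568). Then |NV| = |V − N| = 20.858.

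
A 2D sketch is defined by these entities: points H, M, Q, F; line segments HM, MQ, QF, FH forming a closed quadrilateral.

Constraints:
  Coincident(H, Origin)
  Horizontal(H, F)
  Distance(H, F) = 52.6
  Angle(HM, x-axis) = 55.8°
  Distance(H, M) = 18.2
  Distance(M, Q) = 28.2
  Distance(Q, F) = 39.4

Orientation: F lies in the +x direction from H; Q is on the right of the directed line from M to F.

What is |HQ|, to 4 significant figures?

19.88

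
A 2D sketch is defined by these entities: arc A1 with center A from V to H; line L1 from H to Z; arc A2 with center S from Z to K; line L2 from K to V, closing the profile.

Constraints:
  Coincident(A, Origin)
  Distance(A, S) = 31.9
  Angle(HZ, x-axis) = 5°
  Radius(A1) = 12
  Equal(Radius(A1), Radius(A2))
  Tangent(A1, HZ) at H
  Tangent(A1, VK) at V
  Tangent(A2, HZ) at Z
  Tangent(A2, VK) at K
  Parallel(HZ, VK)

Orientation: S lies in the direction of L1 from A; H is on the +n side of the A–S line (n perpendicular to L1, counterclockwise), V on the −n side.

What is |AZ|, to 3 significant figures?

34.1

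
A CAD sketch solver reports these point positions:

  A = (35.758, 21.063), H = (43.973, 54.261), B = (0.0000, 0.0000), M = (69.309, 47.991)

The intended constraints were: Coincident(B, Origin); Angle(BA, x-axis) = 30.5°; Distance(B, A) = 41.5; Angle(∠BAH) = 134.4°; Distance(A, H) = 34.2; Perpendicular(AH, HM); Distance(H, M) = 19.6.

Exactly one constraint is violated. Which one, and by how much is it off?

Distance(H, M) = 19.6 — off by 6.50.

B = (0.00, 0.00) ✓; BA at 30.50° ✓; |BA| = 41.50 ✓; ∠BAH = 134.4° ✓; |AH| = 34.20 ✓; ∠(AH, HM) = 90.00° ✓; |HM| = 26.10 ✗.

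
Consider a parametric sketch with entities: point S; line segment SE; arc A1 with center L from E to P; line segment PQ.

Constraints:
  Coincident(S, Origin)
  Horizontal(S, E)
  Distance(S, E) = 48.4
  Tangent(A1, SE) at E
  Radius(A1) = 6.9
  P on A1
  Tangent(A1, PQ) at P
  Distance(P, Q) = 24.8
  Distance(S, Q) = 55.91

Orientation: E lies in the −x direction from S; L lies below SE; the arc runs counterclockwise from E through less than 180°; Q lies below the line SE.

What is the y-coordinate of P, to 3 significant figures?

-9.48

S is at the origin; SE is horizontal with |SE| = 48.4 and E on the −x side, so E = (-48.4, 0.00). Tangency of A1 to SE means the radius LE is perpendicular to SE, so L = E + (0, -6.9) = (-48.4, -6.90). Since LP ⟂ PQ (tangency), |LQ| = √(6.9² + 24.8²) = 25.7 regardless of where P sits on A1. So Q lies on both circle(S, 55.91) and circle(L, 25.7); the below-SE intersection is Q = (-45.5, -32.5). P is the foot of the tangent from Q: P = (-54.8, -9.48).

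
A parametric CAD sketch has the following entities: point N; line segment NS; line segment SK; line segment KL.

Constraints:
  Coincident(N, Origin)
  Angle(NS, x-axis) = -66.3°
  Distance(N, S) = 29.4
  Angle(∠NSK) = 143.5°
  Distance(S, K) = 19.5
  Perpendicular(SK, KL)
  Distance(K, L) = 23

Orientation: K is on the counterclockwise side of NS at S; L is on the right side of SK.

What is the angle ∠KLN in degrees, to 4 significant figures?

46.81°

N is at the origin; NS runs at -66.3° with length 29.4, so S = 29.4·(cos -66.3°, sin -66.3°) = (11.82, -26.92). ∠NSK = 143.5°, so SK runs at -66.3° + (180° − 143.5°) = -29.80° from the x-axis; with |SK| = 19.5, K = S + 19.5·(cos -29.80°, sin -29.80°) = (28.74, -36.61). The perpendicularity gives KL at right angles to SK; with |KL| = 23.0 on the right of SK, L = K + 23.0·(-0.4970, -0.8678) = (17.31, -56.57). Then cos ∠KLN = LK·LN / (|LK||LN|), giving 46.81°.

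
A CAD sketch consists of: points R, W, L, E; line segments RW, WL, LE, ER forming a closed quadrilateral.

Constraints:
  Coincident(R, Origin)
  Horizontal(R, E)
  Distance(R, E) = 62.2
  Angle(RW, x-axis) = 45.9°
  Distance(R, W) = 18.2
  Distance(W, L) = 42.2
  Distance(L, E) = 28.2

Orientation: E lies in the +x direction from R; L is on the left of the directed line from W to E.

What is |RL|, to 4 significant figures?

58.97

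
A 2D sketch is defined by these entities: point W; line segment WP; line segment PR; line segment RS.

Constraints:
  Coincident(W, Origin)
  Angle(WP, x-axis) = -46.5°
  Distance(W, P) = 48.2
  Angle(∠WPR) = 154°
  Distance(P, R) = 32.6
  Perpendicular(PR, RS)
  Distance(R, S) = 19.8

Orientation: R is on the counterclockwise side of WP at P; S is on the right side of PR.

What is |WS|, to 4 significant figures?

86.25

∠WPR = 154.0°, so PR runs at -46.5° + (180° − 154.0°) = -20.50° from the x-axis; with |PR| = 32.6, R = P + 32.6·(cos -20.50°, sin -20.50°) = (63.71, -46.38). PR is perpendicular to RS; with |RS| = 19.8 on the right of PR, S = R + 19.8·(-0.3502, -0.9367) = (56.78, -64.93). Then |WS| = |S − W| = 86.25.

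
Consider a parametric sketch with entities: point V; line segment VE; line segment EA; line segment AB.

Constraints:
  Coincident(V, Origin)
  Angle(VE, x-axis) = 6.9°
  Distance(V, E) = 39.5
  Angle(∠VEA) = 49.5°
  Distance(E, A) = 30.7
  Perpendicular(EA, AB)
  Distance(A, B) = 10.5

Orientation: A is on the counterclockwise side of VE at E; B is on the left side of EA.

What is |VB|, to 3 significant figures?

20.2

∠VEA = 49.5°, so EA runs at 6.9° + (180° − 49.5°) = 137° from the x-axis; with |EA| = 30.7, A = E + 30.7·(cos 137°, sin 137°) = (16.6, 25.5). The perpendicularity gives AB at right angles to EA; with |AB| = 10.5 on the left of EA, B = A + 10.5·(-0.677, -0.736) = (9.51, 17.8). Then |VB| = |B − V| = 20.2.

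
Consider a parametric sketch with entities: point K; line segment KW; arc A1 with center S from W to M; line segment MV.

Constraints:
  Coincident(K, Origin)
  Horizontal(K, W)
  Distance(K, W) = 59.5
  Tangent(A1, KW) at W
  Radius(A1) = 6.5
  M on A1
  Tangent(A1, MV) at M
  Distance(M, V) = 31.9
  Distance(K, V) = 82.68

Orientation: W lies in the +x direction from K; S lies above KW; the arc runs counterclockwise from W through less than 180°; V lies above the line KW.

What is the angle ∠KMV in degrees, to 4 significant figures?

110.6°

K is at the origin; KW is horizontal with |KW| = 59.5 and W on the +x side, so W = (59.50, 0.000). Tangency of A1 to KW means the radius SW is perpendicular to KW, so S = W + (0, 6.5) = (59.50, 6.500). Since SM ⟂ MV (tangency), |SV| = √(6.5² + 31.9²) = 32.56 regardless of where M sits on A1. So V lies on both circle(K, 82.68) and circle(S, 32.56); the above-KW intersection is V = (74.79, 35.24). M is the foot of the tangent from V: M = (65.73, 4.654).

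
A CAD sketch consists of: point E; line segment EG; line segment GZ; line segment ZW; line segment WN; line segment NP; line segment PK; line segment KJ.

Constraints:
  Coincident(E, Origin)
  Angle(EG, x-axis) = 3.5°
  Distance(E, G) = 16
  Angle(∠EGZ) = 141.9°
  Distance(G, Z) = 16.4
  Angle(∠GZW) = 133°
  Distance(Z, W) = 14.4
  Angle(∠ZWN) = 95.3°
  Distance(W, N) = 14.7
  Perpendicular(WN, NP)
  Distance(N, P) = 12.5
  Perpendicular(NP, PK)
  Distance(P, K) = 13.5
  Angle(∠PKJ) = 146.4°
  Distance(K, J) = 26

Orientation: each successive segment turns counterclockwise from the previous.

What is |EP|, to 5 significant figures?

19.978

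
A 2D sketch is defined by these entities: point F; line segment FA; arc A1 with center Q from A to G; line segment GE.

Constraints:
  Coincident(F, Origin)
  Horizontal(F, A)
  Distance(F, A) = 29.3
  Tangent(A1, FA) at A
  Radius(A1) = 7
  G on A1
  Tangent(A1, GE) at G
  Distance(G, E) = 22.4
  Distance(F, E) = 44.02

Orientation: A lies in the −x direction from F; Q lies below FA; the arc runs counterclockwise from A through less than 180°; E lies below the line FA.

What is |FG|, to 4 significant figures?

37.12

F is at the origin; F and A share the same y with |FA| = 29.3 and A on the −x side, so A = (-29.30, 0.000). A1 meets FA tangentially, so QA is at right angles to FA, so Q = A + (0, -7) = (-29.30, -7.000). Since QG ⟂ GE (tangency), |QE| = √(7.0² + 22.4²) = 23.47 regardless of where G sits on A1. So E lies on both circle(F, 44.02) and circle(Q, 23.47); the below-FA intersection is E = (-31.91, -30.32). G is the foot of the tangent from E: G = (-36.17, -8.332).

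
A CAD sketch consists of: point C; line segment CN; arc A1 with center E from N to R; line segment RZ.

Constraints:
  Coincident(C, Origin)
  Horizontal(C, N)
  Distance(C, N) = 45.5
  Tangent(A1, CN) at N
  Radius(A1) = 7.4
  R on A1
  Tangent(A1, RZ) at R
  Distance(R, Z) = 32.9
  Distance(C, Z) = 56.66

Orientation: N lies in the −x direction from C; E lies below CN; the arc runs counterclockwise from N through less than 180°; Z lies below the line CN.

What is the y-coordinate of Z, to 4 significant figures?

-40.59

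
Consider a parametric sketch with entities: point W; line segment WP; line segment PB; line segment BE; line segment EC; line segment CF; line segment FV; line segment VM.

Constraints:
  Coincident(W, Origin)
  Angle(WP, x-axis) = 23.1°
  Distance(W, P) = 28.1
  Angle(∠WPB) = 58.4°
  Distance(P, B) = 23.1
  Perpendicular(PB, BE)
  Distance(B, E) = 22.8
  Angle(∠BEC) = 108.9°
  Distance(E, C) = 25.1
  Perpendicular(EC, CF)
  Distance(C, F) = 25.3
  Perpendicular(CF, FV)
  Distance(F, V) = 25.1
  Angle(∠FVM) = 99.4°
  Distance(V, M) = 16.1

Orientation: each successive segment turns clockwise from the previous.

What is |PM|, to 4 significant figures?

26.04

W is at the origin; WP runs at 23.1° with length 28.1, so P = (25.85, 11.02). ∠WPB = 58.4° gives PB at -98.50° from the x-axis; with |PB| = 23.1, B = (22.43, -11.82). PB ⟂ BE, so BE runs at 171.5°; with |BE| = 22.8, E = (-0.1170, -8.452). ∠BEC = 108.9° gives EC at 100.4° from the x-axis; with |EC| = 25.1, C = (-4.648, 16.24). EC ⟂ CF, so CF runs at 10.40°; with |CF| = 25.3, F = (20.24, 20.80). CF ⟂ FV, so FV runs at -79.60°; with |FV| = 25.1, V = (24.77, -3.884). ∠FVM = 99.4° gives VM at -160.2° from the x-axis; with |VM| = 16.1, M = (9.619, -9.338). Then |PM| = |M − P| = 26.04.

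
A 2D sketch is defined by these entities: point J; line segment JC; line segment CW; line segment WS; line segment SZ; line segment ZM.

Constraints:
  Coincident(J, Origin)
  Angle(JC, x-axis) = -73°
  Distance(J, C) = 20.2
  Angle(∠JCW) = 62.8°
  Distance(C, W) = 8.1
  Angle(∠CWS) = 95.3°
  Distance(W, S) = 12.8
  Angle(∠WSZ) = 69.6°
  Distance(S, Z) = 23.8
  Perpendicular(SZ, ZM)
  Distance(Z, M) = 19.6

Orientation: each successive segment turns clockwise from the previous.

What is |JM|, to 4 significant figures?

35.19

J is at the origin; JC runs at -73.0° with length 20.2, so C = (5.906, -19.32). ∠JCW = 62.8° gives CW at 169.8° from the x-axis; with |CW| = 8.1, W = (-2.066, -17.88). ∠CWS = 95.3° gives WS at 85.10° from the x-axis; with |WS| = 12.8, S = (-0.9727, -5.130). ∠WSZ = 69.6° gives SZ at -25.30° from the x-axis; with |SZ| = 23.8, Z = (20.54, -15.30). SZ ⟂ ZM, so ZM runs at -115.3°; with |ZM| = 19.6, M = (12.17, -33.02). Then |JM| = |M − J| = 35.19.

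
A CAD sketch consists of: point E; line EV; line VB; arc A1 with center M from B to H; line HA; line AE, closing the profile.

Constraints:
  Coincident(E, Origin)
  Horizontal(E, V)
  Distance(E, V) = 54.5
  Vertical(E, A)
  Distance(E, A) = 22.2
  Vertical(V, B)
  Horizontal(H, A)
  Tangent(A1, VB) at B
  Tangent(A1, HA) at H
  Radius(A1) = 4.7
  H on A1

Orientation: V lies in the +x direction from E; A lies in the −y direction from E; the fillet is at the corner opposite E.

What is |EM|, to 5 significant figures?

52.785

EA is vertical with |EA| = 22.2 and A on the −y side, so A = (0.0000, -22.200). The virtual corner opposite E is at (54.500, -22.200). Since A1 is tangent to VB there, MB ⟂ VB and A1 meets HA tangentially, so MH is at right angles to HA, with radius 4.7, so the center M sits 4.7 in from both sides at M = (49.800, -17.500). Then |EM| = |M − E| = 52.785.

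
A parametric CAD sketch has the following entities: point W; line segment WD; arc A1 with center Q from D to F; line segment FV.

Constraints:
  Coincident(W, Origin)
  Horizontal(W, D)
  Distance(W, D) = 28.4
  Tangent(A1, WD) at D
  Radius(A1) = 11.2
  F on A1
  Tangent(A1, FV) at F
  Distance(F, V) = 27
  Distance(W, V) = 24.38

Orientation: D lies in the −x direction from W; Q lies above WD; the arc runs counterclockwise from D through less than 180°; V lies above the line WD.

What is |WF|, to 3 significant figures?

20.3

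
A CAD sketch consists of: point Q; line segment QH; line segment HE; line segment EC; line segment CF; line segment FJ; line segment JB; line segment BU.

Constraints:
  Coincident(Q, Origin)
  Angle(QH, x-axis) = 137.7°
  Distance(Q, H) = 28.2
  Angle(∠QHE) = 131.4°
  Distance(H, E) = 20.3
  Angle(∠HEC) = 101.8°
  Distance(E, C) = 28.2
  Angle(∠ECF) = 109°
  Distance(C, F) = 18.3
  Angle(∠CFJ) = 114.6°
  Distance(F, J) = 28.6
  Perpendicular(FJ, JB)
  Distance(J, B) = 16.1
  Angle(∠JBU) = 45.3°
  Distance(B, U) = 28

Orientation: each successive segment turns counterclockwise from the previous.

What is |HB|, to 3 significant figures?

8.51

Q is at the origin; QH runs at 137.7° with length 28.2, so H = (-20.9, 19.0). ∠QHE = 131.4° gives HE at -174° from the x-axis; with |HE| = 20.3, E = (-41.0, 16.8). ∠HEC = 101.8° gives EC at -95.5° from the x-axis; with |EC| = 28.2, C = (-43.7, -11.3). ∠ECF = 109.0° gives CF at -24.5° from the x-axis; with |CF| = 18.3, F = (-27.1, -18.9). ∠CFJ = 114.6° gives FJ at 40.9° from the x-axis; with |FJ| = 28.6, J = (-5.47, -0.182). The perpendicularity gives JB at right angles to FJ, so JB runs at 131°; with |JB| = 16.1, B = (-16.0, 12.0). Then |HB| = |B − H| = 8.51.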